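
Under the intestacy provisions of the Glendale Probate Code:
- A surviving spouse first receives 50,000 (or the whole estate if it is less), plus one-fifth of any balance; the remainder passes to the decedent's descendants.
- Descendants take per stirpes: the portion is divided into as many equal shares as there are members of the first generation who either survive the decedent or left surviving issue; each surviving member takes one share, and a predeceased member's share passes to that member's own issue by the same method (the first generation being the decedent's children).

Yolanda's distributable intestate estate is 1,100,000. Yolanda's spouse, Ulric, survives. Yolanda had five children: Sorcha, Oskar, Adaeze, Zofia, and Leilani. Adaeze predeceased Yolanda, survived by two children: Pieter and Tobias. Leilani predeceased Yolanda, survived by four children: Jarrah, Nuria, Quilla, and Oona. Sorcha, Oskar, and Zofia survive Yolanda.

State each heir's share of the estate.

Ulric first takes 50,000, leaving a balance of 1,050,000. Ulric then takes one-fifth of the balance (210,000), for a total of 260,000. The remaining 840,000 passes to the descendants.
The descendants' portion (840,000) is divided into 5 shares of 168,000: Sorcha, Oskar, and Zofia each take 168,000; Adaeze's 168,000 share passes to Adaeze's issue; Leilani's 168,000 share passes to Leilani's issue.
Adaeze's share (168,000) is divided into 2 shares of 84,000: Pieter and Tobias each take 84,000.
Leilani's share (168,000) is divided into 4 shares of 42,000: Jarrah, Nuria, Quilla, and Oona each take 42,000.

Ulric: 260,000; Sorcha: 168,000; Oskar: 168,000; Pieter: 84,000; Tobias: 84,000; Zofia: 168,000; Jarrah: 42,000; Nuria: 42,000; Quilla: 42,000; Oona: 42,000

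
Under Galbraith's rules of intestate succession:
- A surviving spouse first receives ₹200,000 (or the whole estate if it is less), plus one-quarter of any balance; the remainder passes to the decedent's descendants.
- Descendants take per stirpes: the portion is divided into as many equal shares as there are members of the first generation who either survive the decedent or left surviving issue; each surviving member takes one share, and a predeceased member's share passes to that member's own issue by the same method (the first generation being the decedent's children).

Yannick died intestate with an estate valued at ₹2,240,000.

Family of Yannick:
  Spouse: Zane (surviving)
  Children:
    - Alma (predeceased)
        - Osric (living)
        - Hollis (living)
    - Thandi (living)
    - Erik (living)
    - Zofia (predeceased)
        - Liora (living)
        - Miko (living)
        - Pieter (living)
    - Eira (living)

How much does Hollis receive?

Hollis receives ₹153,000.

Zane first takes ₹200,000, leaving a balance of ₹2,040,000. Zane then takes one-quarter of the balance (₹510,000), for a total of ₹710,000. The remaining ₹1,530,000 passes to the descendants.
The descendants' portion (₹1,530,000) is divided into 5 shares of ₹306,000: Thandi, Erik, and Eira each take ₹306,000; Alma's ₹306,000 share passes to Alma's issue; Zofia's ₹306,000 share passes to Zofia's issue.
Alma's share (₹306,000) is divided into 2 shares of ₹153,000: Osric and Hollis each take ₹153,000.
Zofia's share (₹306,000) is divided into 3 shares of ₹102,000: Liora, Miko, and Pieter each take ₹102,000.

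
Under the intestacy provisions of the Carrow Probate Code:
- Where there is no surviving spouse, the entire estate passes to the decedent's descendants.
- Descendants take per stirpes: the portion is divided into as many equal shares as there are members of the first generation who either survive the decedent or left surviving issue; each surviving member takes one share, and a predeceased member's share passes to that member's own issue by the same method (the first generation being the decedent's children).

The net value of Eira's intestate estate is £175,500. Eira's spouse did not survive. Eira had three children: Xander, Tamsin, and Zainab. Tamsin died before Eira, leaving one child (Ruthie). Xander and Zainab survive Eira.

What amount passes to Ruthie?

The entire £175,500 passes to the descendants.
That amount (£175,500) is divided into 3 shares of £58,500: Xander and Zainab each take £58,500; Tamsin's £58,500 share passes to Tamsin's issue.
Tamsin's share (£58,500) passes entirely to Ruthie.

Ruthie receives £58,500.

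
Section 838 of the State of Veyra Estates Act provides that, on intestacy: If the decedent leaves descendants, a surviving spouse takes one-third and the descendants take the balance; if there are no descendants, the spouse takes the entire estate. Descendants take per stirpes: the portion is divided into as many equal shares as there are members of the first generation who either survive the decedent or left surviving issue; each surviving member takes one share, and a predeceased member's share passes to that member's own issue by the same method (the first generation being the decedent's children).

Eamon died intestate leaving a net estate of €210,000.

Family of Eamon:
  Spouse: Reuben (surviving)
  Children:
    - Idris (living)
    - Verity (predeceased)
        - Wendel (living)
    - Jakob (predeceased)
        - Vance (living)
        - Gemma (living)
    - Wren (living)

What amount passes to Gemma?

Reuben takes one-third of €210,000 = €70,000. The remaining €140,000 passes to the descendants.
The descendants' portion (€140,000) is divided into 4 shares of €35,000: Idris and Wren each take €35,000; Verity's €35,000 share passes to Verity's issue; Jakob's €35,000 share passes to Jakob's issue.
Verity's share (€35,000) passes entirely to Wendel.
Jakob's share (€35,000) is divided into 2 shares of €17,500: Vance and Gemma each take €17,500.

Gemma receives €17,500.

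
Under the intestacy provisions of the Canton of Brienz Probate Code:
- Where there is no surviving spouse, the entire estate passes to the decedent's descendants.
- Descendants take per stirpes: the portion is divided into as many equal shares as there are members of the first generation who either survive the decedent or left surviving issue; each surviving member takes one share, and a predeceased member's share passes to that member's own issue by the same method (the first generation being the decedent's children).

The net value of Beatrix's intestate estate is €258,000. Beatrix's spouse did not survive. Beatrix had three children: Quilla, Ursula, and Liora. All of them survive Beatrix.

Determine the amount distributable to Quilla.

Quilla receives €86,000.

The entire €258,000 passes to the descendants.
That amount (€258,000) is divided into 3 shares of €86,000: Quilla, Ursula, and Liora each take €86,000.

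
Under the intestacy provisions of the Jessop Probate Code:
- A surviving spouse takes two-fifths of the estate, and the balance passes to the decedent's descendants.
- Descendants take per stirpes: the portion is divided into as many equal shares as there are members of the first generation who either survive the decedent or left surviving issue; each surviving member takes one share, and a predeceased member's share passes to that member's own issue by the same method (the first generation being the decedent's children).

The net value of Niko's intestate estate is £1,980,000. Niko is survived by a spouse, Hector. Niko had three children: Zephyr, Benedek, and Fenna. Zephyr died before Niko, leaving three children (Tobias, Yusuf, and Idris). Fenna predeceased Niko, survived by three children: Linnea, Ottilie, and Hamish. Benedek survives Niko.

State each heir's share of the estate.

Hector: £792,000; Tobias: £132,000; Yusuf: £132,000; Idris: £132,000; Benedek: £396,000; Linnea: £132,000; Ottilie: £132,000; Hamish: £132,000

Hector takes two-fifths of £1,980,000 = £792,000. The remaining £1,188,000 passes to the descendants.
The descendants' portion (£1,188,000) is divided into 3 shares of £396,000: Benedek takes £396,000; Zephyr's £396,000 share passes to Zephyr's issue; Fenna's £396,000 share passes to Fenna's issue.
Zephyr's share (£396,000) is divided into 3 shares of £132,000: Tobias, Yusuf, and Idris each take £132,000.
Fenna's share (£396,000) is divided into 3 shares of £132,000: Linnea, Ottilie, and Hamish each take £132,000.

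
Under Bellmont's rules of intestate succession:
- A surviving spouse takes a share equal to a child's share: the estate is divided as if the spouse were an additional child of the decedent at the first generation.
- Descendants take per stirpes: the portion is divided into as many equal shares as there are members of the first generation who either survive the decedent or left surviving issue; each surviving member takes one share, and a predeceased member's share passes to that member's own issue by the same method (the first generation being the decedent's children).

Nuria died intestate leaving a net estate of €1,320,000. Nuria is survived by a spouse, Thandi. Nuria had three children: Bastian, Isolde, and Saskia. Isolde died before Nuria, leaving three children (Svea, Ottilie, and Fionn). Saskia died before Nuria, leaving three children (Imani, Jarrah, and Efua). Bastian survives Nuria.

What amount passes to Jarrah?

The spouse counts as an additional share at the children's level, so there are 4 primary shares of €330,000. Thandi takes one such share (€330,000).
The children's combined portion (€990,000) is divided into 3 shares of €330,000: Bastian takes €330,000; Isolde's €330,000 share passes to Isolde's issue; Saskia's €330,000 share passes to Saskia's issue.
Isolde's share (€330,000) is divided into 3 shares of €110,000: Svea, Ottilie, and Fionn each take €110,000.
Saskia's share (€330,000) is divided into 3 shares of €110,000: Imani, Jarrah, and Efua each take €110,000.

Jarrah receives €110,000.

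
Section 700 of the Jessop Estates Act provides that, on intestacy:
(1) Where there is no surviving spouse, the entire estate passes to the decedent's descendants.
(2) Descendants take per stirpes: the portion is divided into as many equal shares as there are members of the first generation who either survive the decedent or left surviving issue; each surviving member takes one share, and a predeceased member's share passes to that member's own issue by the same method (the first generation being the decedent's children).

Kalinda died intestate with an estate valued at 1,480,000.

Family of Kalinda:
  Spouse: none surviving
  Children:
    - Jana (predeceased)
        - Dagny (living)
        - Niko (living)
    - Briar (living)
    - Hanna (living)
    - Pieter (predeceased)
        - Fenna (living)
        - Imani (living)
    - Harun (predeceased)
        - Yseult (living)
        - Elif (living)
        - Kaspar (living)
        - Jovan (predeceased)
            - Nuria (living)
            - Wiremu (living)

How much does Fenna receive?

The entire 1,480,000 passes to the descendants.
That amount (1,480,000) is divided into 5 shares of 296,000: Briar and Hanna each take 296,000; Jana's 296,000 share passes to Jana's issue; Pieter's 296,000 share passes to Pieter's issue; Harun's 296,000 share passes to Harun's issue.
Jana's share (296,000) is divided into 2 shares of 148,000: Dagny and Niko each take 148,000.
Pieter's share (296,000) is divided into 2 shares of 148,000: Fenna and Imani each take 148,000.
Harun's share (296,000) is divided into 4 shares of 74,000: Yseult, Elif, and Kaspar each take 74,000; Jovan's 74,000 share passes to Jovan's issue.
Jovan's share (74,000) is divided into 2 shares of 37,000: Nuria and Wiremu each take 37,000.

Fenna receives 148,000.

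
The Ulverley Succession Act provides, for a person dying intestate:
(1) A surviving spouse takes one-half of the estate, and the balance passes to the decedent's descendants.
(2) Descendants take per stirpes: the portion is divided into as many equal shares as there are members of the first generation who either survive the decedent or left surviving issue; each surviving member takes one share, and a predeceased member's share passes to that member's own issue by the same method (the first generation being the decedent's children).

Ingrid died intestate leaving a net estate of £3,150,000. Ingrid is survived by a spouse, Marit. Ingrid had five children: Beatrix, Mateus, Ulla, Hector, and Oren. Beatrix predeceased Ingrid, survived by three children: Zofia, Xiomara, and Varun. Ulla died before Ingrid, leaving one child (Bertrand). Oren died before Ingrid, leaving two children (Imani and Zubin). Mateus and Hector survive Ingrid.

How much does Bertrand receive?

Bertrand receives £315,000.

Marit takes one-half of £3,150,000 = £1,575,000. The remaining £1,575,000 passes to the descendants.
The descendants' portion (£1,575,000) is divided into 5 shares of £315,000: Mateus and Hector each take £315,000; Beatrix's £315,000 share passes to Beatrix's issue; Ulla's £315,000 share passes to Ulla's issue; Oren's £315,000 share passes to Oren's issue.
Beatrix's share (£315,000) is divided into 3 shares of £105,000: Zofia, Xiomara, and Varun each take £105,000.
Ulla's share (£315,000) passes entirely to Bertrand.
Oren's share (£315,000) is divided into 2 shares of £157,500: Imani and Zubin each take £157,500.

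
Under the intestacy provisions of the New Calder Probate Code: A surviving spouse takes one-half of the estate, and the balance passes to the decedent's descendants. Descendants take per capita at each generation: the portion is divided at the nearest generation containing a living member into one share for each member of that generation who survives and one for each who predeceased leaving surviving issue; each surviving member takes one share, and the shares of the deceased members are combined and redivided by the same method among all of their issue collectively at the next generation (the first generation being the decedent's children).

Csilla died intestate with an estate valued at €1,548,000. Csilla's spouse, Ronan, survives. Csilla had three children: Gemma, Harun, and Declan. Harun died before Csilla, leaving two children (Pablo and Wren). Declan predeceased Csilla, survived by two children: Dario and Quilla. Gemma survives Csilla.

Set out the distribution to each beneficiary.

Ronan: €774,000; Gemma: €258,000; Pablo: €129,000; Wren: €129,000; Dario: €129,000; Quilla: €129,000

Ronan takes one-half of €1,548,000 = €774,000. The remaining €774,000 passes to the descendants.
The descendants' portion (€774,000) is divided at the children's generation into 3 shares of €258,000. Gemma takes €258,000. The 2 shares of the deceased (Harun and Declan) are combined into a pool of €516,000.
That pool (€516,000) is divided at the grandchildren's generation equally among Pablo, Wren, Dario, and Quilla: €129,000 each.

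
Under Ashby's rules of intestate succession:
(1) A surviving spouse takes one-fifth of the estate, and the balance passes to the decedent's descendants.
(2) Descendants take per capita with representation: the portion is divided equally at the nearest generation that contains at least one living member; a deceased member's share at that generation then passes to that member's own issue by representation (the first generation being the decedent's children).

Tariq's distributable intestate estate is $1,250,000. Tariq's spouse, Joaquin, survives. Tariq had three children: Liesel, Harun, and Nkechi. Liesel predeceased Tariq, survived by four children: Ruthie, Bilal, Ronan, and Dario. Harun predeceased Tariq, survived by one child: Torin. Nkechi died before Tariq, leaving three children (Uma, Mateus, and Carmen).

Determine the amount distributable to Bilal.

Bilal receives $125,000.

Joaquin takes one-fifth of $1,250,000 = $250,000. The remaining $1,000,000 passes to the descendants.
No child survives, so the initial division is made at the grandchildren's generation.
The descendants' portion ($1,000,000) is divided into 8 shares of $125,000: Ruthie, Bilal, Ronan, Dario, Torin, Uma, Mateus, and Carmen each take $125,000.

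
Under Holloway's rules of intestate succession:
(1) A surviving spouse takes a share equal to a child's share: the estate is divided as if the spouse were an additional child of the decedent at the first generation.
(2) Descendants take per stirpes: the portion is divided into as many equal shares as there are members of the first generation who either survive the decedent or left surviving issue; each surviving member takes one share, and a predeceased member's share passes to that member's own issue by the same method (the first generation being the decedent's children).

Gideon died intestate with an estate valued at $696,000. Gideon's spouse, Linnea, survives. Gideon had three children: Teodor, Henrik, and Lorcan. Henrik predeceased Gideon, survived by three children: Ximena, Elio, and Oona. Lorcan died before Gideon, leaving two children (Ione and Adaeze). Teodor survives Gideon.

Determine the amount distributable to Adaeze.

The spouse counts as an additional share at the children's level, so there are 4 primary shares of $174,000. Linnea takes one such share ($174,000).
The children's combined portion ($522,000) is divided into 3 shares of $174,000: Teodor takes $174,000; Henrik's $174,000 share passes to Henrik's issue; Lorcan's $174,000 share passes to Lorcan's issue.
Henrik's share ($174,000) is divided into 3 shares of $58,000: Ximena, Elio, and Oona each take $58,000.
Lorcan's share ($174,000) is divided into 2 shares of $87,000: Ione and Adaeze each take $87,000.

Adaeze receives $87,000.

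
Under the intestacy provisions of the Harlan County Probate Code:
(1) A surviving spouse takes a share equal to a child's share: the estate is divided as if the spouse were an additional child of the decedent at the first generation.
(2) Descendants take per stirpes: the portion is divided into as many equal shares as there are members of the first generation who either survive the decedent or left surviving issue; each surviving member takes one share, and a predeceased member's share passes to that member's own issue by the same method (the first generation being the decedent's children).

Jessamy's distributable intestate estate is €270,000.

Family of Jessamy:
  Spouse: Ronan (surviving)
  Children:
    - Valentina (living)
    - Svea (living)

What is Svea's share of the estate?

The spouse counts as an additional share at the children's level, so there are 3 primary shares of €90,000. Ronan takes one such share (€90,000).
The children's combined portion (€180,000) is divided into 2 shares of €90,000: Valentina and Svea each take €90,000.

Svea receives €90,000.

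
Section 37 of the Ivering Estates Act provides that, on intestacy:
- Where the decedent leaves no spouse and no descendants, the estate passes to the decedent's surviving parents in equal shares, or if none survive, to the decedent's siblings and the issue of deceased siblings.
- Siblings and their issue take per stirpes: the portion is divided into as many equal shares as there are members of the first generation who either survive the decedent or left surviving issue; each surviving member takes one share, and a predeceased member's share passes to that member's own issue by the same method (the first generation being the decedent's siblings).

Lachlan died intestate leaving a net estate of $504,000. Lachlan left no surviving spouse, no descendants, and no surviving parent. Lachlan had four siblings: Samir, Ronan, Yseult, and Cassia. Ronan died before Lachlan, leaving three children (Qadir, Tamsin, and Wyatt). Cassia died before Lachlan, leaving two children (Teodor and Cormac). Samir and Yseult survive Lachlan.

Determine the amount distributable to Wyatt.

Wyatt receives $42,000.

The entire $504,000 passes to the siblings and their issue.
That amount ($504,000) is divided into 4 shares of $126,000: Samir and Yseult each take $126,000; Ronan's $126,000 share passes to Ronan's issue; Cassia's $126,000 share passes to Cassia's issue.
Ronan's share ($126,000) is divided into 3 shares of $42,000: Qadir, Tamsin, and Wyatt each take $42,000.
Cassia's share ($126,000) is divided into 2 shares of $63,000: Teodor and Cormac each take $63,000.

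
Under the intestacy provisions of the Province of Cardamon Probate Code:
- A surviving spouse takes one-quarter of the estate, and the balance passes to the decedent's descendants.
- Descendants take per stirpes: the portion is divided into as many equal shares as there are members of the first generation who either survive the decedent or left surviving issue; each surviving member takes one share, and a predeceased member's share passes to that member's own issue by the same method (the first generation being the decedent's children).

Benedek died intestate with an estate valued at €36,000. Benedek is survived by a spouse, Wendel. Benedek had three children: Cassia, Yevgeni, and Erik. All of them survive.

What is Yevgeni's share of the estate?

Wendel takes one-quarter of €36,000 = €9,000. The remaining €27,000 passes to the descendants.
The descendants' portion (€27,000) is divided into 3 shares of €9,000: Cassia, Yevgeni, and Erik each take €9,000.

Yevgeni receives €9,000.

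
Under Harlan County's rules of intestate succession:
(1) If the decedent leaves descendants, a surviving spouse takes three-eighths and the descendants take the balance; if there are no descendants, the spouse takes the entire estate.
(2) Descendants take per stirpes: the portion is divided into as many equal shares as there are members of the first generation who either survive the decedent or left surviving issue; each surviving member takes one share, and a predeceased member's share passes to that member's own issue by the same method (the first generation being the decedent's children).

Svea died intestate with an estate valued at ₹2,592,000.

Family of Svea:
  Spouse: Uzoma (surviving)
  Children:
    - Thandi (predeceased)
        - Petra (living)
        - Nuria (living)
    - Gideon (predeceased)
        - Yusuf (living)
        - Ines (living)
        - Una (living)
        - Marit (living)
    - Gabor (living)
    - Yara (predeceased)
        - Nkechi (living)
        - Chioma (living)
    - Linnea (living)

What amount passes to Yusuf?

Uzoma takes three-eighths of ₹2,592,000 = ₹972,000. The remaining ₹1,620,000 passes to the descendants.
The descendants' portion (₹1,620,000) is divided into 5 shares of ₹324,000: Gabor and Linnea each take ₹324,000; Thandi's ₹324,000 share passes to Thandi's issue; Gideon's ₹324,000 share passes to Gideon's issue; Yara's ₹324,000 share passes to Yara's issue.
Thandi's share (₹324,000) is divided into 2 shares of ₹162,000: Petra and Nuria each take ₹162,000.
Gideon's share (₹324,000) is divided into 4 shares of ₹81,000: Yusuf, Ines, Una, and Marit each take ₹81,000.
Yara's share (₹324,000) is divided into 2 shares of ₹162,000: Nkechi and Chioma each take ₹162,000.

Yusuf receives ₹81,000.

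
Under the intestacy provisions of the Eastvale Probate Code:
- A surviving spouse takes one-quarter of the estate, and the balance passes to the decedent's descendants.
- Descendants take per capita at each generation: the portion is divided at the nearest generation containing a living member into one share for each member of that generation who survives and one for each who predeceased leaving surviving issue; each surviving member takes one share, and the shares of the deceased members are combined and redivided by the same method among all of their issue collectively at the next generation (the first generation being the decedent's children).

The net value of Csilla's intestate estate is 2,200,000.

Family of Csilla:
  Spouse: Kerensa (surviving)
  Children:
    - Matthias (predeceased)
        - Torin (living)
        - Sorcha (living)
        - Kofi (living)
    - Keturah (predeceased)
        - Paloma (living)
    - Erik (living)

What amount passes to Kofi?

Kofi receives 275,000.

Kerensa takes one-quarter of 2,200,000 = 550,000. The remaining 1,650,000 passes to the descendants.
The descendants' portion (1,650,000) is divided at the children's generation into 3 shares of 550,000. Erik takes 550,000. The 2 shares of the deceased (Matthias and Keturah) are combined into a pool of 1,100,000.
That pool (1,100,000) is divided at the grandchildren's generation equally among Torin, Sorcha, Kofi, and Paloma: 275,000 each.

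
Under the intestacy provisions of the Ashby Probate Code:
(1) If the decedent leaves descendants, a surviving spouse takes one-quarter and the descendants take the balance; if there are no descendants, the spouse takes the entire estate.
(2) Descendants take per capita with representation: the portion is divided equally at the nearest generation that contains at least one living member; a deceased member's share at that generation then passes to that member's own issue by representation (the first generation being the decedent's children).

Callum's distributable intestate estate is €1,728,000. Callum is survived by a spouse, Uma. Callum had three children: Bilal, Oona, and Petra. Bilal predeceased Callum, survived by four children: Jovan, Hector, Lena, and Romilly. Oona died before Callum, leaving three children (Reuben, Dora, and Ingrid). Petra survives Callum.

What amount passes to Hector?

Uma takes one-quarter of €1,728,000 = €432,000. The remaining €1,296,000 passes to the descendants.
The descendants' portion (€1,296,000) is divided into 3 shares of €432,000: Petra takes €432,000; Bilal's €432,000 share passes to Bilal's issue; Oona's €432,000 share passes to Oona's issue.
Bilal's share (€432,000) is divided into 4 shares of €108,000: Jovan, Hector, Lena, and Romilly each take €108,000.
Oona's share (€432,000) is divided into 3 shares of €144,000: Reuben, Dora, and Ingrid each take €144,000.

Hector receives €108,000.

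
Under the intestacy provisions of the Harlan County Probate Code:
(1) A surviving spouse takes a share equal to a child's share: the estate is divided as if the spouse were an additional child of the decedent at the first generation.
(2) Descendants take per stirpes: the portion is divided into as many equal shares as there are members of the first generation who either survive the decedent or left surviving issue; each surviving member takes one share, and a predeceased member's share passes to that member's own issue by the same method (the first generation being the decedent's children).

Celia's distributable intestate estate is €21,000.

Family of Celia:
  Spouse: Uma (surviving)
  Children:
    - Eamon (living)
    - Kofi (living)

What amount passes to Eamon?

The spouse counts as an additional share at the children's level, so there are 3 primary shares of €7,000. Uma takes one such share (€7,000).
The children's combined portion (€14,000) is divided into 2 shares of €7,000: Eamon and Kofi each take €7,000.

Eamon receives €7,000.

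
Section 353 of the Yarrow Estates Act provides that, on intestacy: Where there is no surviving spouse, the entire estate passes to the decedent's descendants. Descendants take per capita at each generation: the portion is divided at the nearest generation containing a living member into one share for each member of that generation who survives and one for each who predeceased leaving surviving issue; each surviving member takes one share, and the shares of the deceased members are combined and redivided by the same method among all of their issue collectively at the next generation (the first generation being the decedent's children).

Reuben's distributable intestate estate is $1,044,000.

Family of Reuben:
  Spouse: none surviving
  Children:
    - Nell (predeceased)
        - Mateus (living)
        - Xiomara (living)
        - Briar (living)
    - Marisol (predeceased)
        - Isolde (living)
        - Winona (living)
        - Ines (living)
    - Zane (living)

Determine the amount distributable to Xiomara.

The entire $1,044,000 passes to the descendants.
That amount ($1,044,000) is divided at the children's generation into 3 shares of $348,000. Zane takes $348,000. The 2 shares of the deceased (Nell and Marisol) are combined into a pool of $696,000.
That pool ($696,000) is divided at the grandchildren's generation equally among Mateus, Xiomara, Briar, Isolde, Winona, and Ines: $116,000 each.

Xiomara receives $116,000.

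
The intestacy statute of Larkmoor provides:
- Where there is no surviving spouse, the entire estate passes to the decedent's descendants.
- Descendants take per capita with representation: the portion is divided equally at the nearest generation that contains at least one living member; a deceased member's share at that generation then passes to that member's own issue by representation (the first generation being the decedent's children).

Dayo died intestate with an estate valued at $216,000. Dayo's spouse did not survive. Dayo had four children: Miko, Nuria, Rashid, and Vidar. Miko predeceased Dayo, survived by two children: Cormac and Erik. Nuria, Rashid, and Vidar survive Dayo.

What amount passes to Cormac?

Cormac receives $27,000.

The entire $216,000 passes to the descendants.
That amount ($216,000) is divided into 4 shares of $54,000: Nuria, Rashid, and Vidar each take $54,000; Miko's $54,000 share passes to Miko's issue.
Miko's share ($54,000) is divided into 2 shares of $27,000: Cormac and Erik each take $27,000.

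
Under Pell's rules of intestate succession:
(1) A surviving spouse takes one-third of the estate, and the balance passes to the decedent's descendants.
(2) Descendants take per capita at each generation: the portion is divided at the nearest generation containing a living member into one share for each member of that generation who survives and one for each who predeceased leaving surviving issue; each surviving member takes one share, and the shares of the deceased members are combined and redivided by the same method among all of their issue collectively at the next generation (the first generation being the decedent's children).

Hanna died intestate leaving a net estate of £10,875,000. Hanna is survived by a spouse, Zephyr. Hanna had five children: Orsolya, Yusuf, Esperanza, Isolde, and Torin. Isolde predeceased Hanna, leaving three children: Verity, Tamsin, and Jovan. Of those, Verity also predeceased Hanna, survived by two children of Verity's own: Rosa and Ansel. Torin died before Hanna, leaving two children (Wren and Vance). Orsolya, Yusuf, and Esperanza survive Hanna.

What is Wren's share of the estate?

Wren receives £580,000.

Zephyr takes one-third of £10,875,000 = £3,625,000. The remaining £7,250,000 passes to the descendants.
The descendants' portion (£7,250,000) is divided at the children's generation into 5 shares of £1,450,000. Orsolya, Yusuf, and Esperanza each take £1,450,000. The 2 shares of the deceased (Isolde and Torin) are combined into a pool of £2,900,000.
That pool (£2,900,000) is divided at the grandchildren's generation into 5 shares of £580,000. Tamsin, Jovan, Wren, and Vance each take £580,000. The remaining share for the deceased Verity (£580,000) is carried to the next generation.
That pool (£580,000) is divided at the great-grandchildren's generation equally among Rosa and Ansel: £290,000 each.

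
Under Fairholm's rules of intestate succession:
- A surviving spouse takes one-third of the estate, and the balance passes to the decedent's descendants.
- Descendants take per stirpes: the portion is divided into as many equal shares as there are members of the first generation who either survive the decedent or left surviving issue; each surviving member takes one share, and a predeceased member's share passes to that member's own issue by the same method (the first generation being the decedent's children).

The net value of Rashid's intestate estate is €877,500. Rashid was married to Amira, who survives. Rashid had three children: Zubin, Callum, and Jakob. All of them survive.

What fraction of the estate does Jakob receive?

Jakob receives 2/9 of the estate.

Amira takes one-third of €877,500 = €292,500. The remaining €585,000 passes to the descendants.
The descendants' portion (€585,000) is divided into 3 shares of €195,000: Zubin, Callum, and Jakob each take €195,000.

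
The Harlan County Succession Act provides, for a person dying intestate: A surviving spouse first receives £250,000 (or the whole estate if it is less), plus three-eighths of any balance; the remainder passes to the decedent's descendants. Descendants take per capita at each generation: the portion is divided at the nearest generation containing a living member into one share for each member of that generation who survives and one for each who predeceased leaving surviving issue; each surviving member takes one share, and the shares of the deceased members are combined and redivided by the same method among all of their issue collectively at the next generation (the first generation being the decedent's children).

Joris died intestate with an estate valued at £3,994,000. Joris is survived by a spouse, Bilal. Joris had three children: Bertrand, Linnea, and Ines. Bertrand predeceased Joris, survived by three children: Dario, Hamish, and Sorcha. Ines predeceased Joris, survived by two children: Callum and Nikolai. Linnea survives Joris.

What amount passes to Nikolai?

Nikolai receives £312,000.

Bilal first takes £250,000, leaving a balance of £3,744,000. Bilal then takes three-eighths of the balance (£1,404,000), for a total of £1,654,000. The remaining £2,340,000 passes to the descendants.
The descendants' portion (£2,340,000) is divided at the children's generation into 3 shares of £780,000. Linnea takes £780,000. The 2 shares of the deceased (Bertrand and Ines) are combined into a pool of £1,560,000.
That pool (£1,560,000) is divided at the grandchildren's generation equally among Dario, Hamish, Sorcha, Callum, and Nikolai: £312,000 each.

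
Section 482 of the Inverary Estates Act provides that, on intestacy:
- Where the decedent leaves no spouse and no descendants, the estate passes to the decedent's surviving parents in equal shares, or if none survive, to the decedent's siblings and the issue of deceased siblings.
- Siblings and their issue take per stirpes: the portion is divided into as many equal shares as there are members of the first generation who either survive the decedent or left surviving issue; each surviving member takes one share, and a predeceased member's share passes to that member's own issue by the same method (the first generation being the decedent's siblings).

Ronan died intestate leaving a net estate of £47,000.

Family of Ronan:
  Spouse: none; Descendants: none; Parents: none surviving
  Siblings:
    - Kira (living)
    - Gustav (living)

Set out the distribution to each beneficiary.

Kira: £23,500; Gustav: £23,500

The entire £47,000 passes to the siblings and their issue.
That amount (£47,000) is divided into 2 shares of £23,500: Kira and Gustav each take £23,500.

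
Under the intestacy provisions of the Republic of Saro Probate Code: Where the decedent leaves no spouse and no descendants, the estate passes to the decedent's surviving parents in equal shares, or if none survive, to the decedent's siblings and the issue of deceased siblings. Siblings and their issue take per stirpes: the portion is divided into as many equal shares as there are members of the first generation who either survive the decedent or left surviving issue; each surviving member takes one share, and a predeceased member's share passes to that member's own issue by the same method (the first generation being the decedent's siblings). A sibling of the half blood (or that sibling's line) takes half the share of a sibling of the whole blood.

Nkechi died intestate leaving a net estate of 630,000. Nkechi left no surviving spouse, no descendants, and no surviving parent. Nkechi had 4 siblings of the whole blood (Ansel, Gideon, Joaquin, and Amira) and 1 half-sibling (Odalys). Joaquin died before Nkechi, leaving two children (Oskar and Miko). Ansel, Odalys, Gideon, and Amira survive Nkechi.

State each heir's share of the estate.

The entire 630,000 passes to the siblings and their issue.
Counting each half-blood sibling's line as half a unit, there are 9/2 units in 630,000, so one unit is 140,000. Whole-blood lines (Ansel, Gideon, Joaquin, and Amira) take 140,000 each; half-blood lines (Odalys) take 70,000 each.
Joaquin's share (140,000) is divided into 2 shares of 70,000: Oskar and Miko each take 70,000.

Ansel: 140,000; Odalys: 70,000; Gideon: 140,000; Oskar: 70,000; Miko: 70,000; Amira: 140,000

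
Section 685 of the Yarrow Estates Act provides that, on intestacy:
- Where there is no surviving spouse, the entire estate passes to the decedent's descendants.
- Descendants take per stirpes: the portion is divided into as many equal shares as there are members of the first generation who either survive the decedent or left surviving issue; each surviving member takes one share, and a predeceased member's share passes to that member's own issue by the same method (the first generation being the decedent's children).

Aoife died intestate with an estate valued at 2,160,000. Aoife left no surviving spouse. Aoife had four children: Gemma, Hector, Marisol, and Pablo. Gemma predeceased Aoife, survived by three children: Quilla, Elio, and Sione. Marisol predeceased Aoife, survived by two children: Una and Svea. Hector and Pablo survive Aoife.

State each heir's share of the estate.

The entire 2,160,000 passes to the descendants.
That amount (2,160,000) is divided into 4 shares of 540,000: Hector and Pablo each take 540,000; Gemma's 540,000 share passes to Gemma's issue; Marisol's 540,000 share passes to Marisol's issue.
Gemma's share (540,000) is divided into 3 shares of 180,000: Quilla, Elio, and Sione each take 180,000.
Marisol's share (540,000) is divided into 2 shares of 270,000: Una and Svea each take 270,000.

Quilla: 180,000; Elio: 180,000; Sione: 180,000; Hector: 540,000; Una: 270,000; Svea: 270,000; Pablo: 540,000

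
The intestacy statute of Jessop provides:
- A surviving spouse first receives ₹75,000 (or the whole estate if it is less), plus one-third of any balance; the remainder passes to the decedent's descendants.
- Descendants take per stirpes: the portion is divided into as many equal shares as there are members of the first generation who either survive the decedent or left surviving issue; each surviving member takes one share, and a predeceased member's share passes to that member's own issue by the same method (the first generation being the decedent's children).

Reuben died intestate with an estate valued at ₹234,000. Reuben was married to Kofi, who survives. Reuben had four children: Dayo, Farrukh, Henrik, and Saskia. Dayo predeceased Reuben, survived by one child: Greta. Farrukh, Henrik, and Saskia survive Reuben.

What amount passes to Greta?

Kofi first takes ₹75,000, leaving a balance of ₹159,000. Kofi then takes one-third of the balance (₹53,000), for a total of ₹128,000. The remaining ₹106,000 passes to the descendants.
The descendants' portion (₹106,000) is divided into 4 shares of ₹26,500: Farrukh, Henrik, and Saskia each take ₹26,500; Dayo's ₹26,500 share passes to Dayo's issue.
Dayo's share (₹26,500) passes entirely to Greta.

Greta receives ₹26,500.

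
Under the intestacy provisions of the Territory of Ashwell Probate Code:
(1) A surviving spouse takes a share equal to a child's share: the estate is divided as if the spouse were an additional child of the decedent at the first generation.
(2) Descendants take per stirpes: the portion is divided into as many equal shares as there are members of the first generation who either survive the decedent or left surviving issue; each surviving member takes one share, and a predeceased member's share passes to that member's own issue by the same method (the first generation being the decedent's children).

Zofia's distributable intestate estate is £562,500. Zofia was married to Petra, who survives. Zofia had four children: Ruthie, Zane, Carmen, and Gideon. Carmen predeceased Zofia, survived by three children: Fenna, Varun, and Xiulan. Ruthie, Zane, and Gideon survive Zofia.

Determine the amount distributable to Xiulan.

The spouse counts as an additional share at the children's level, so there are 5 primary shares of £112,500. Petra takes one such share (£112,500).
The children's combined portion (£450,000) is divided into 4 shares of £112,500: Ruthie, Zane, and Gideon each take £112,500; Carmen's £112,500 share passes to Carmen's issue.
Carmen's share (£112,500) is divided into 3 shares of £37,500: Fenna, Varun, and Xiulan each take £37,500.

Xiulan receives £37,500.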